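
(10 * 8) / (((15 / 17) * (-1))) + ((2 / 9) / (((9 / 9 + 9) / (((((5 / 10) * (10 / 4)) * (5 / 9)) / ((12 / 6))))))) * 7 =-58717 / 648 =-90.61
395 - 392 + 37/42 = 163/42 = 3.88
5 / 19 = 0.26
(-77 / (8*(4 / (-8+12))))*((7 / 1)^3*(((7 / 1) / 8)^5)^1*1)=-1693.30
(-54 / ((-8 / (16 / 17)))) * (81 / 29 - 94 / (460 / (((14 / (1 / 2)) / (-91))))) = 13372668 / 737035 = 18.14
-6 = -6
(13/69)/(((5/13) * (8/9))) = 507/920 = 0.55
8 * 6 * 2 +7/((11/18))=1182/11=107.45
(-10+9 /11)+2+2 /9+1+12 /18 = -524 /99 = -5.29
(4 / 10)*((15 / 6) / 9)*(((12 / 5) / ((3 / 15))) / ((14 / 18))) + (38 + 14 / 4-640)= -8355 / 14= -596.79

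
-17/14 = -1.21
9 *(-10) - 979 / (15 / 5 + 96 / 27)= -14121 / 59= -239.34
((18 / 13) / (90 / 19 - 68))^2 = 0.00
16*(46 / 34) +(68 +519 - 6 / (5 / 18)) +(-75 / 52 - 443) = 630313 / 4420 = 142.60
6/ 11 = 0.55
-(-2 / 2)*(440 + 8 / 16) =881 / 2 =440.50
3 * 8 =24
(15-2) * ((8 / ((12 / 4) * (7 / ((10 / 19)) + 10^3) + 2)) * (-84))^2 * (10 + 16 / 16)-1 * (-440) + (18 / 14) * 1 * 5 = 2936814686525 / 6477208927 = 453.41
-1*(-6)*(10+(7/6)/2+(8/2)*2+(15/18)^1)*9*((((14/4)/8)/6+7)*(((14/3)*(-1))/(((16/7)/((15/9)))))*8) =-38760715/192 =-201878.72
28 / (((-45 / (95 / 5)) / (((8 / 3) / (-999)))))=4256 / 134865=0.03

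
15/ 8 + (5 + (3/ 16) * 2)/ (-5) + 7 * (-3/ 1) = -101/ 5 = -20.20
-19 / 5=-3.80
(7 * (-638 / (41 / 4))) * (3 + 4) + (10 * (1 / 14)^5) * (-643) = -33627039591 / 11025392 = -3049.96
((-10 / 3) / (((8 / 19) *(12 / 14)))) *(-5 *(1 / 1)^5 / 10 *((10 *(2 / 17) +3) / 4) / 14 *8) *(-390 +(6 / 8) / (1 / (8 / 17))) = -310270 / 289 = -1073.60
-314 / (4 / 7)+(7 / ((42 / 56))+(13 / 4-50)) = -7043 / 12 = -586.92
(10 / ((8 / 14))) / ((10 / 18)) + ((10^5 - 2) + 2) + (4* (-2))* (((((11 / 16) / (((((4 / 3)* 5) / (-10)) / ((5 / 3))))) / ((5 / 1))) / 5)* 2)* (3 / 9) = 1500478 / 15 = 100031.87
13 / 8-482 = -3843 / 8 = -480.38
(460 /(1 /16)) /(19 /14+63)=103040 /901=114.36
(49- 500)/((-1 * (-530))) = -451/530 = -0.85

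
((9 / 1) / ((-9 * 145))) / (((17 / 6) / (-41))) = 246 / 2465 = 0.10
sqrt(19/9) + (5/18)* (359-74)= sqrt(19)/3 + 475/6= 80.62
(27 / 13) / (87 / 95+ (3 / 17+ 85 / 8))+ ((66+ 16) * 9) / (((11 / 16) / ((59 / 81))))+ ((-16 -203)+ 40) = 117500401457 / 194835069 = 603.08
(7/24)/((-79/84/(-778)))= 19061/79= 241.28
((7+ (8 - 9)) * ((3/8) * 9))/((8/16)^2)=81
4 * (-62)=-248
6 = 6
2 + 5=7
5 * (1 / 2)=5 / 2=2.50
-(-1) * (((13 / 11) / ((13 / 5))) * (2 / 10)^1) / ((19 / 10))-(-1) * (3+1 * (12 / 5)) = 5693 / 1045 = 5.45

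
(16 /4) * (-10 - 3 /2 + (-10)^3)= -4046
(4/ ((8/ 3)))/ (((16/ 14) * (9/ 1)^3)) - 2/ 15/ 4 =-613/ 19440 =-0.03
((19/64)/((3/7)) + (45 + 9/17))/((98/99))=4978677/106624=46.69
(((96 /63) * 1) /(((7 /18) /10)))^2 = 3686400 /2401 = 1535.36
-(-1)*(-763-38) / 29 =-801 / 29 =-27.62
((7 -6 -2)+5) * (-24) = -96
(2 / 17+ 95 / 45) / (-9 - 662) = -31 / 9333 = -0.00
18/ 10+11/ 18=217/ 90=2.41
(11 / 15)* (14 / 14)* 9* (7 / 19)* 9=2079 / 95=21.88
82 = 82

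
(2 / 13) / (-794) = -1 / 5161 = -0.00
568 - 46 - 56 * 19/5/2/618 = 806224/1545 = 521.83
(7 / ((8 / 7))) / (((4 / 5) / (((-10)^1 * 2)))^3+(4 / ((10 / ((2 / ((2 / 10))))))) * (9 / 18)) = 765625 / 249992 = 3.06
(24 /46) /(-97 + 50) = -12 /1081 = -0.01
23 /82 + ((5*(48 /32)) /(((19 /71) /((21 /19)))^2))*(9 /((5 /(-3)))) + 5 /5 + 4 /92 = -84740092243 /122892703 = -689.55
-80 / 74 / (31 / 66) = -2.30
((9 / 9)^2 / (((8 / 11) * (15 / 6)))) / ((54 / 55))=121 / 216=0.56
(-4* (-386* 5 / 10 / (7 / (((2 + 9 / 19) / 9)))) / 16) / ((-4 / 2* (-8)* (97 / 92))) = 208633 / 1857744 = 0.11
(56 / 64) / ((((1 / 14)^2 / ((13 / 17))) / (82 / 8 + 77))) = 1556191 / 136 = 11442.58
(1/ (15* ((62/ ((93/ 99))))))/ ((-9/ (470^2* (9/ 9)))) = -22090/ 891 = -24.79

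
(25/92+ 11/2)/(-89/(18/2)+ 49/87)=-138591/223928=-0.62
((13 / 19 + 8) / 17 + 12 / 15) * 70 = 29638 / 323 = 91.76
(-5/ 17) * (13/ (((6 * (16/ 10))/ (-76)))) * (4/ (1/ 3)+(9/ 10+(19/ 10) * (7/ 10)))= 351481/ 816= 430.74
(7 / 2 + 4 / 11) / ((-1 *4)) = -85 / 88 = -0.97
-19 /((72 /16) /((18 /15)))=-76 /15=-5.07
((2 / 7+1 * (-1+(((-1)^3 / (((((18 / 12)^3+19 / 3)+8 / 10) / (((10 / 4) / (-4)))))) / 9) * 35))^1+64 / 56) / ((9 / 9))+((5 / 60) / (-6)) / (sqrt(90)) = 17474 / 26481 -sqrt(10) / 2160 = 0.66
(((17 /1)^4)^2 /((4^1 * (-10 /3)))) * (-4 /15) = 6975757441 /50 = 139515148.82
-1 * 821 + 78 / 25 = -20447 / 25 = -817.88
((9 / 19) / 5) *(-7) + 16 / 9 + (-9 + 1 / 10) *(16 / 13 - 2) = 88484 / 11115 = 7.96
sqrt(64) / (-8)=-1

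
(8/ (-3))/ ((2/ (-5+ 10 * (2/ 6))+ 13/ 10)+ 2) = -80/ 63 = -1.27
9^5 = 59049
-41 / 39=-1.05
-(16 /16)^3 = -1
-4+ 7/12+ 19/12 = -11/6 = -1.83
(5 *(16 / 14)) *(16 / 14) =6.53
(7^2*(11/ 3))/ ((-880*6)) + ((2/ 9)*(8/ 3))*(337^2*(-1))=-290736787/ 4320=-67300.18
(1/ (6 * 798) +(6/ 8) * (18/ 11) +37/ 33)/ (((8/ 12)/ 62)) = 3834731/ 17556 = 218.43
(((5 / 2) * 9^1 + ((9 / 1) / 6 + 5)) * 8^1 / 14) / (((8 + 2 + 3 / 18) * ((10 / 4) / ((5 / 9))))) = 464 / 1281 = 0.36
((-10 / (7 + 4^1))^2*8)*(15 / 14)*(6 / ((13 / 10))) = 360000 / 11011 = 32.69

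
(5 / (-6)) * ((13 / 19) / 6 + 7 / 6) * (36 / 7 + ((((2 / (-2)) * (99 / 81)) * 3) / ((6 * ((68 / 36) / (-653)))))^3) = -10063472.02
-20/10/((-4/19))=19/2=9.50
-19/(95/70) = -14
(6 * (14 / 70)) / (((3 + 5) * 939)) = 0.00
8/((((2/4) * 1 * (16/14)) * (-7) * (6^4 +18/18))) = -2/1297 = -0.00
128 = 128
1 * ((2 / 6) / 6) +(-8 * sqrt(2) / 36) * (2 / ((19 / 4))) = 1 / 18 -16 * sqrt(2) / 171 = -0.08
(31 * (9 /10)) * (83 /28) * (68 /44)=393669 /3080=127.81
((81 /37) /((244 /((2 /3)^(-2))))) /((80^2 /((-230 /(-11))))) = 16767 /254228480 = 0.00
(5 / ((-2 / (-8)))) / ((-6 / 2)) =-20 / 3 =-6.67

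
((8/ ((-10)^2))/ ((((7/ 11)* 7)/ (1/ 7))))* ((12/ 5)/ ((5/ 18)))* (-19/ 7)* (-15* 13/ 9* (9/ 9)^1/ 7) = 0.19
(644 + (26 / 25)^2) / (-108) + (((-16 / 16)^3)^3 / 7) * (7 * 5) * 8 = -258598 / 5625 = -45.97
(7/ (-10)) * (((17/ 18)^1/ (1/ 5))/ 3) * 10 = -595/ 54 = -11.02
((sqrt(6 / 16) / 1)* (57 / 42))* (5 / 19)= 5* sqrt(6) / 56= 0.22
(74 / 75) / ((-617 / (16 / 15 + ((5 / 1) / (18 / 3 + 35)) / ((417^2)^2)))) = -0.00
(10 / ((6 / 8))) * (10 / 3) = 400 / 9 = 44.44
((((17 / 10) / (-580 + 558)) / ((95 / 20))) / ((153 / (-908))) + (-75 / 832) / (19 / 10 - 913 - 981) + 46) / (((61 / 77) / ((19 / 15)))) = 1137480028681 / 15433048800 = 73.70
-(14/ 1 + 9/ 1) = -23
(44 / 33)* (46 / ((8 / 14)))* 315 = 33810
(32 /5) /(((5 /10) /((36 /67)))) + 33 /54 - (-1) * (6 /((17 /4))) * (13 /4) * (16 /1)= 8293109 /102510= 80.90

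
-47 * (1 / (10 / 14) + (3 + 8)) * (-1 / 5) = 2914 / 25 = 116.56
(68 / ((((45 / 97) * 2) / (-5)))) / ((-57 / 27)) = 3298 / 19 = 173.58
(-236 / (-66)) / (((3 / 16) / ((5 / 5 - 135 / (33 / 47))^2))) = 8357828608 / 11979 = 697706.70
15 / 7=2.14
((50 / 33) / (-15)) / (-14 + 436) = -5 / 20889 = -0.00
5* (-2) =-10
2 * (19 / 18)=19 / 9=2.11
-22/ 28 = -11/ 14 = -0.79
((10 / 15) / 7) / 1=2 / 21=0.10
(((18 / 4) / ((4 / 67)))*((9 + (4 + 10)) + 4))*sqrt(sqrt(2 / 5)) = 16281*2^(1 / 4)*5^(3 / 4) / 40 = 1618.48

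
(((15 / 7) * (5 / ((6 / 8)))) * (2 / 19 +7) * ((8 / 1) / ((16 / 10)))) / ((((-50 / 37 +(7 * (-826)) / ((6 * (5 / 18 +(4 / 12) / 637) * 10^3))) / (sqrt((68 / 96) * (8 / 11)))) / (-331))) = 439651991250000 * sqrt(561) / 415768414831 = 25046.03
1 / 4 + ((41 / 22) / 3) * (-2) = -131 / 132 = -0.99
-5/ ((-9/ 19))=10.56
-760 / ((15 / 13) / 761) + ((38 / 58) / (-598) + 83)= -26073471611 / 52026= -501162.33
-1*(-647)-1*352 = 295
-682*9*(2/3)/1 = -4092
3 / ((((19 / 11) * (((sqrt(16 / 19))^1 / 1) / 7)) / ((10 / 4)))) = 1155 * sqrt(19) / 152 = 33.12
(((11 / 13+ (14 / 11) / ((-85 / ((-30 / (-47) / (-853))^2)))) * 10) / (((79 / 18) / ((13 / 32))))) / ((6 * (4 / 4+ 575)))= 16530959806285 / 72943011149454336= 0.00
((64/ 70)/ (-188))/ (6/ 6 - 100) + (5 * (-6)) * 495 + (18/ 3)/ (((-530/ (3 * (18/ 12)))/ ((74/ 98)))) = -1794455030911/ 120838410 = -14850.04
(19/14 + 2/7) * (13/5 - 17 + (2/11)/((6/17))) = -52693/2310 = -22.81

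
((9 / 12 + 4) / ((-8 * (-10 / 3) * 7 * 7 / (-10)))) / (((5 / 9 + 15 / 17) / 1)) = -8721 / 344960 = -0.03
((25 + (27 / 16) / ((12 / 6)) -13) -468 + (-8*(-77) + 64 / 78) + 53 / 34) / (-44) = -3462941 / 933504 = -3.71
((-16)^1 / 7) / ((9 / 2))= -32 / 63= -0.51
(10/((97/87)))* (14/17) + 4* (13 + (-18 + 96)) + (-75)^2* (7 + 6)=121195541/1649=73496.39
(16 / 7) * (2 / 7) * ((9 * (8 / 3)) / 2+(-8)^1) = 2.61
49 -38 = 11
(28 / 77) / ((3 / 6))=8 / 11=0.73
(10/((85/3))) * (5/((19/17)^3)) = 8670/6859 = 1.26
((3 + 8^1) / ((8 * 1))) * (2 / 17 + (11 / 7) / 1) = 2211 / 952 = 2.32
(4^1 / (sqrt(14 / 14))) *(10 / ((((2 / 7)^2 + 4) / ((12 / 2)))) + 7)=434 / 5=86.80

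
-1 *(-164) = 164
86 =86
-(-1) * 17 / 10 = 17 / 10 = 1.70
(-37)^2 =1369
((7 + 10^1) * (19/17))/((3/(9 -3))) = 38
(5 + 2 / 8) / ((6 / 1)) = 7 / 8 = 0.88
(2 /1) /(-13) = -2 /13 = -0.15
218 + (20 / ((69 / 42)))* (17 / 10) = 5490 / 23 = 238.70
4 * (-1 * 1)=-4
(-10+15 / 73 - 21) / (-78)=1124 / 2847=0.39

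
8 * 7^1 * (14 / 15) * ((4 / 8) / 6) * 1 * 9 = 196 / 5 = 39.20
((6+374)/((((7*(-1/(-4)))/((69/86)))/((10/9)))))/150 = 3496/2709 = 1.29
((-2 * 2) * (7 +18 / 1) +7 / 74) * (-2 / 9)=22.20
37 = 37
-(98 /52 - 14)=315 /26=12.12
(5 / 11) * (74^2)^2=13630261.82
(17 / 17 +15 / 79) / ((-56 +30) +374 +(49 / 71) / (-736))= 4912064 / 1436618081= 0.00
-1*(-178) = 178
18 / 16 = 9 / 8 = 1.12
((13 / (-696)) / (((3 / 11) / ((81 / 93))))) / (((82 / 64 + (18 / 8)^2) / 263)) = -451308 / 182497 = -2.47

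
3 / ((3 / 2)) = 2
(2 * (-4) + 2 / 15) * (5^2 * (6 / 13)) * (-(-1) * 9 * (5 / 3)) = -17700 / 13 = -1361.54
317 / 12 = 26.42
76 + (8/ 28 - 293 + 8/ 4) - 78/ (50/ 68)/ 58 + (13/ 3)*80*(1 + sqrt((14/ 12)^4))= 82485661/ 137025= 601.98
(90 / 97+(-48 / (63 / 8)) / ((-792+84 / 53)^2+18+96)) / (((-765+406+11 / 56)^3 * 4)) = -10403386205583616 / 2071756808676373359376215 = -0.00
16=16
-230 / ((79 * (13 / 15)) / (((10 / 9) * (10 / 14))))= -57500 / 21567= -2.67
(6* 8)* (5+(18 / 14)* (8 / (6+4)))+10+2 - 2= 10478 / 35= 299.37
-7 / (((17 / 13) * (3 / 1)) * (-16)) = 91 / 816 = 0.11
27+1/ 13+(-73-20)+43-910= -12128/ 13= -932.92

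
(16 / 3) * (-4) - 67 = -265 / 3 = -88.33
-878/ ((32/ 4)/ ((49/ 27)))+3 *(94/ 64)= -168281/ 864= -194.77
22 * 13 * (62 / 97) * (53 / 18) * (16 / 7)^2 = 120293888 / 42777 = 2812.12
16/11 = 1.45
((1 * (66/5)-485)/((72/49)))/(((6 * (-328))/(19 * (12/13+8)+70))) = 19997243/511680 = 39.08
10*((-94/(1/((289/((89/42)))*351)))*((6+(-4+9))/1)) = -44052928920/89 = -494976729.44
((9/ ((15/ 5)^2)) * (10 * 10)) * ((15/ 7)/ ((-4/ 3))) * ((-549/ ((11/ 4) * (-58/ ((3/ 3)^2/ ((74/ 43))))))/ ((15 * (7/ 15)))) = -26557875/ 578347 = -45.92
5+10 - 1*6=9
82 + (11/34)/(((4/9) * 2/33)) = 25571/272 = 94.01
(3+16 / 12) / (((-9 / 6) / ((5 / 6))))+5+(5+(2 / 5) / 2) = 1052 / 135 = 7.79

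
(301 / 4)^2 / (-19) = -90601 / 304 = -298.03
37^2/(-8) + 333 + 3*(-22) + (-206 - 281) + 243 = -1185/8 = -148.12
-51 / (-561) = 1 / 11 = 0.09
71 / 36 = 1.97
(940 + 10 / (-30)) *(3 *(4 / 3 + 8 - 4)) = 45104 / 3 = 15034.67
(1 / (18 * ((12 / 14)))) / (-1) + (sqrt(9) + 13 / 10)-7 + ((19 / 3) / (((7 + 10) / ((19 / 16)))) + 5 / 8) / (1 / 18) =301993 / 18360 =16.45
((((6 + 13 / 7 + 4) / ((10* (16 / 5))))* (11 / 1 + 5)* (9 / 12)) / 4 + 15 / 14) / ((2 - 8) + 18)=163 / 896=0.18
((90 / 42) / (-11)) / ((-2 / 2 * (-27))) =-5 / 693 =-0.01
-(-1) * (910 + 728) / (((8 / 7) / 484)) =693693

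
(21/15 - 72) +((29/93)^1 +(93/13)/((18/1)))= -844979/12090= -69.89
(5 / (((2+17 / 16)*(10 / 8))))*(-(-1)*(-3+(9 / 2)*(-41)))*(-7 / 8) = 214.29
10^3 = 1000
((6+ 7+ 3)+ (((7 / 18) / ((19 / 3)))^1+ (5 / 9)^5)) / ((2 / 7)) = 253108261 / 4487724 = 56.40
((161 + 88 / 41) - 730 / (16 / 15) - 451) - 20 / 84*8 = -6709831 / 6888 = -974.13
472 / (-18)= -236 / 9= -26.22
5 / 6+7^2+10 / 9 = 917 / 18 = 50.94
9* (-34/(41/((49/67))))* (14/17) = -12348/2747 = -4.50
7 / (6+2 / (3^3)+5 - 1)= 189 / 272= 0.69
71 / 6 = 11.83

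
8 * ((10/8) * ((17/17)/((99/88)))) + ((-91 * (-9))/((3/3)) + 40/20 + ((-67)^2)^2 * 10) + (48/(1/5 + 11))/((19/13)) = 241209915257/1197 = 201512042.82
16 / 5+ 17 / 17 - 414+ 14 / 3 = -6077 / 15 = -405.13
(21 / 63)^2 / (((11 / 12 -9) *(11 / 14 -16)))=56 / 61983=0.00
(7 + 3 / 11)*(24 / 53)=1920 / 583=3.29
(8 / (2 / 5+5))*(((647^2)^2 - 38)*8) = 2076841420361.48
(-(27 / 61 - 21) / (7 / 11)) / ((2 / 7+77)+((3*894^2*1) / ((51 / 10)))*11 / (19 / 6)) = 4455462 / 225251348843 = 0.00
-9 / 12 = -3 / 4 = -0.75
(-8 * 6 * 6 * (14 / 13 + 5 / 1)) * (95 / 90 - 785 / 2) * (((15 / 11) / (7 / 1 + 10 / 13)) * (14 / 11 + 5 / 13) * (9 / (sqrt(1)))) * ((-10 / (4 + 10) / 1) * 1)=-1281131.46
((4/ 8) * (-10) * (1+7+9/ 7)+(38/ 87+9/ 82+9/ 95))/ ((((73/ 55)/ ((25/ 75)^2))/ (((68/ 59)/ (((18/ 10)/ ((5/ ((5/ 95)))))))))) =-2031006747550/ 8710860123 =-233.16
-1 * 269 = -269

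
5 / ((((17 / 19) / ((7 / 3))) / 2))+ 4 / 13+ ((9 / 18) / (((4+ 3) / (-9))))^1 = 238949 / 9282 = 25.74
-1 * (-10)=10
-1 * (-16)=16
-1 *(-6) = 6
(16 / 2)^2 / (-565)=-64 / 565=-0.11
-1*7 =-7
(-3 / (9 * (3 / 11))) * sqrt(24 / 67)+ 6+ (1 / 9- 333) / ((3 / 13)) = -38786 / 27- 22 * sqrt(402) / 603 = -1437.25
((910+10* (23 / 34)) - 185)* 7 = 87080 / 17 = 5122.35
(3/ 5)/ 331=3/ 1655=0.00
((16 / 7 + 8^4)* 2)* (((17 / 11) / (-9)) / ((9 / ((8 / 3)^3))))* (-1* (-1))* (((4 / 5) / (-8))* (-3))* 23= -522100736 / 25515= -20462.50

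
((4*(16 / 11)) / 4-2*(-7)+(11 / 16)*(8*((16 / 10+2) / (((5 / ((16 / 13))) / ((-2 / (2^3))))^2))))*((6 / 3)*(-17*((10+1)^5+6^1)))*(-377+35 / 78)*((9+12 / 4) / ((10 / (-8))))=-27474398208621664 / 89375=-307405854082.48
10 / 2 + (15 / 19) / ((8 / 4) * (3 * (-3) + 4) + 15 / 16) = 2707 / 551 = 4.91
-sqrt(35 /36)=-sqrt(35) /6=-0.99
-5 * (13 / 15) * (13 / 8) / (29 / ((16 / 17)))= -338 / 1479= -0.23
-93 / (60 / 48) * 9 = -3348 / 5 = -669.60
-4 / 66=-2 / 33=-0.06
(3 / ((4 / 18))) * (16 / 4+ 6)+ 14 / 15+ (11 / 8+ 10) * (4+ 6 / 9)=11341 / 60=189.02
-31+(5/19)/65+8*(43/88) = -73595/2717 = -27.09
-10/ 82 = -5/ 41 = -0.12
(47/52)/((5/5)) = 0.90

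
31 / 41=0.76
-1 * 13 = -13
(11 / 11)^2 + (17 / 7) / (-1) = -10 / 7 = -1.43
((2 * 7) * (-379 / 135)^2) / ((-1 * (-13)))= 8.49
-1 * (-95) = 95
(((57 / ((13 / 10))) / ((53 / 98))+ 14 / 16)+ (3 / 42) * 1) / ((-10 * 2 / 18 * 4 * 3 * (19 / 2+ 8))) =-0.35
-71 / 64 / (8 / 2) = -0.28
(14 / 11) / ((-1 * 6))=-7 / 33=-0.21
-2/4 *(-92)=46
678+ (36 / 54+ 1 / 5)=10183 / 15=678.87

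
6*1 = 6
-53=-53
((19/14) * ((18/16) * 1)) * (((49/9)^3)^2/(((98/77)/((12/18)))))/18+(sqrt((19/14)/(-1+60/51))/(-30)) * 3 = 59037327041/51018336 - sqrt(13566)/420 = 1156.90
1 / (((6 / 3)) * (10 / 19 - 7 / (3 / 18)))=-19 / 1576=-0.01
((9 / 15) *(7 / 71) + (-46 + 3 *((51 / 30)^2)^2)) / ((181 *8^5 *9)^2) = -14828027 / 2023020982582640640000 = -0.00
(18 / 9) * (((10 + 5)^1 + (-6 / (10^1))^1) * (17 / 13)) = 2448 / 65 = 37.66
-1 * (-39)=39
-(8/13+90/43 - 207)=204.29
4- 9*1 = -5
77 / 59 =1.31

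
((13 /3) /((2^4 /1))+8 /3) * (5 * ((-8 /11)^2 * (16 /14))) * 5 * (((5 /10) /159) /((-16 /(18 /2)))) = -3525 /44891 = -0.08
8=8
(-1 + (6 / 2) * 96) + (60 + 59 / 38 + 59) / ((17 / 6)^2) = 1658375 / 5491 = 302.02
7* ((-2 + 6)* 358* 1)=10024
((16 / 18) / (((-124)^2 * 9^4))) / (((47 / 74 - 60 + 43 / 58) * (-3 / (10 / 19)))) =5365 / 203461456472919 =0.00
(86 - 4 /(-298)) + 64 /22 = 145744 /1639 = 88.92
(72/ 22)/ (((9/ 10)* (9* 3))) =40/ 297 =0.13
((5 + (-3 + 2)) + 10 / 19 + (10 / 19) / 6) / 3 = 263 / 171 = 1.54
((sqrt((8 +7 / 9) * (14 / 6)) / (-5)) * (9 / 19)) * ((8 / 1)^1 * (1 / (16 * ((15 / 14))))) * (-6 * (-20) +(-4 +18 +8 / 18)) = -1694 * sqrt(1659) / 2565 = -26.90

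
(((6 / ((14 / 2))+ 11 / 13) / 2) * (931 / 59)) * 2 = 20615 / 767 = 26.88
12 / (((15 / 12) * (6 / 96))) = 768 / 5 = 153.60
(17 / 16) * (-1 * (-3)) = 51 / 16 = 3.19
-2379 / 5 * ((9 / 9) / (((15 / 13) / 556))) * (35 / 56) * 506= -362536603 / 5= -72507320.60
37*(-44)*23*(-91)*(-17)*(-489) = 28325749452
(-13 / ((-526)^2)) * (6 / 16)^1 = -39 / 2213408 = -0.00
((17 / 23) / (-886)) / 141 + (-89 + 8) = -81.00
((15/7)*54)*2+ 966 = 1197.43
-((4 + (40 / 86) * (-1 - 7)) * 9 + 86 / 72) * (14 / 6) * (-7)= 60.53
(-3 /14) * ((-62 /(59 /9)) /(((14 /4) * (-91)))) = -1674 /263081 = -0.01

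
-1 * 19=-19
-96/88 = -12/11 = -1.09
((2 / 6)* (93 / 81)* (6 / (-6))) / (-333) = 31 / 26973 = 0.00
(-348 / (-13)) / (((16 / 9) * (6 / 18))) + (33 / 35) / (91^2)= 52371087 / 1159340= 45.17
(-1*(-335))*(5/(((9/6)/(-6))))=-6700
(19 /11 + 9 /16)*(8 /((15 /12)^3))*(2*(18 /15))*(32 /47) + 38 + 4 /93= 1603758202 /30050625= 53.37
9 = 9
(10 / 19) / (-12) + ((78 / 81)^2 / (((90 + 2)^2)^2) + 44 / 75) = 3366339554227 / 6201724305600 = 0.54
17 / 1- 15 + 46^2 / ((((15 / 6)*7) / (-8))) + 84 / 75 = -168734 / 175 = -964.19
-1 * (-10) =10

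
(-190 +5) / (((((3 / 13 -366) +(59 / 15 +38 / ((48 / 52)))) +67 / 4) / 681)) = 32756100 / 79019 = 414.53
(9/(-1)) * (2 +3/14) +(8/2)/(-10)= -1423/70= -20.33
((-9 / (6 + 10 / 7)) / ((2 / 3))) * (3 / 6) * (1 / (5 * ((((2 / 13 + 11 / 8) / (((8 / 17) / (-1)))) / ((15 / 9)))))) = 84 / 901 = 0.09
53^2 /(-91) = -2809 /91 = -30.87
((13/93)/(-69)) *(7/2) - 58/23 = -32455/12834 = -2.53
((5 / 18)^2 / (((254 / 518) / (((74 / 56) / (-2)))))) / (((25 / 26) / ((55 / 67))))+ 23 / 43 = 211546367 / 474189552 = 0.45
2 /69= 0.03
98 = 98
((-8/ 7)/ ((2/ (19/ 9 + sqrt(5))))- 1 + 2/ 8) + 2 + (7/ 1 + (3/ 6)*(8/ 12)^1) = 1859/ 252- 4*sqrt(5)/ 7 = 6.10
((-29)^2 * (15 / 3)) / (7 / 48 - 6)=-201840 / 281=-718.29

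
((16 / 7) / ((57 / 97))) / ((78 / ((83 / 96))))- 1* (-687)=128292935 / 186732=687.04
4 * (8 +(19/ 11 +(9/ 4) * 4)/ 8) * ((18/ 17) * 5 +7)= 7809/ 17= 459.35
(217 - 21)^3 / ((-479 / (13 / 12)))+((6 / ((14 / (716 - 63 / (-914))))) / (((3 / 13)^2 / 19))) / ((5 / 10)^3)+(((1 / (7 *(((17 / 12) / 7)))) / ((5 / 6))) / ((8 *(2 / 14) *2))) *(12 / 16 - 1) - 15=2684798153491451 / 3125934840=858878.48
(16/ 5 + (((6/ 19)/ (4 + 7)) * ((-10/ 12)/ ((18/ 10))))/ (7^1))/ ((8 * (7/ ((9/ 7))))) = 210547/ 2867480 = 0.07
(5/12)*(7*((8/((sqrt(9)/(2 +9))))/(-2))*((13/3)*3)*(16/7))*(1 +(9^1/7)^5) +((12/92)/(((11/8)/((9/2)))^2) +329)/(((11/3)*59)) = -5735.45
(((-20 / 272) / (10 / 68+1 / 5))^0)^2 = 1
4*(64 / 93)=256 / 93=2.75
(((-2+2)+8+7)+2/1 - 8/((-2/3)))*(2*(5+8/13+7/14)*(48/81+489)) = 173654.73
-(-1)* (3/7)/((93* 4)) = 0.00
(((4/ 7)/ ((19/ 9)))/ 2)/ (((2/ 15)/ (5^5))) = 421875/ 133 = 3171.99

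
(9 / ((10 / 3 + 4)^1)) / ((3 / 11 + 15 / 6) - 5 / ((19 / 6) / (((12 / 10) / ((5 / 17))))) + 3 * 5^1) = 2565 / 23681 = 0.11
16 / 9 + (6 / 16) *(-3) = 47 / 72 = 0.65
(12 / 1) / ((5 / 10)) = 24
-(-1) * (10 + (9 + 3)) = 22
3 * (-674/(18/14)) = -4718/3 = -1572.67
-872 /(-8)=109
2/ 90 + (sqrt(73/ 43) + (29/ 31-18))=-15.74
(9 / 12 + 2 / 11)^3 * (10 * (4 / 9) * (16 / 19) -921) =-10810327771 / 14566464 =-742.14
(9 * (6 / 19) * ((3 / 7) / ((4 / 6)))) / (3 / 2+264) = 54 / 7847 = 0.01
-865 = -865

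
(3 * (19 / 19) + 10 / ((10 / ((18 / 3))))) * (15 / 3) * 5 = 225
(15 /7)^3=3375 /343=9.84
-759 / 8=-94.88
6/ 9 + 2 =8/ 3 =2.67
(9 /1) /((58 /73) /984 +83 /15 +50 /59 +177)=95356980 /1942968379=0.05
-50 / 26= -25 / 13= -1.92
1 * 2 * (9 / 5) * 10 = 36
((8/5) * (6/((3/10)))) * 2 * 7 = 448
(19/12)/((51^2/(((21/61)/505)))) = 0.00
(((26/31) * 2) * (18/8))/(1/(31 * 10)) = 1170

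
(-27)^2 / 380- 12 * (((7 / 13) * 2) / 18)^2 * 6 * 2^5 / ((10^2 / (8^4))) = -970680211 / 2889900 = -335.89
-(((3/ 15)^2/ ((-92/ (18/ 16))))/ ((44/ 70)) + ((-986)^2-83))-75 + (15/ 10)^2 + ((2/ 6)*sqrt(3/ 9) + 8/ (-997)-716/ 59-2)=-4629917349442711/ 4762310080 + sqrt(3)/ 9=-972199.70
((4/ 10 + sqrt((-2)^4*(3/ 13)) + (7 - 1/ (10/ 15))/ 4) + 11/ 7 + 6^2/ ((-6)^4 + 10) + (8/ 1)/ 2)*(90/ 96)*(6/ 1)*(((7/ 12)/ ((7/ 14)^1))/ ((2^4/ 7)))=735*sqrt(39)/ 832 + 28313481/ 1337344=26.69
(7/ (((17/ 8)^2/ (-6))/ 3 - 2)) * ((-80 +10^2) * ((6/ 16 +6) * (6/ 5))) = -1233792/ 2593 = -475.82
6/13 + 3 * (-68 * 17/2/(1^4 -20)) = 22656/247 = 91.72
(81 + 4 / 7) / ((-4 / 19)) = -10849 / 28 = -387.46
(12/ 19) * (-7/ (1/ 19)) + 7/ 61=-5117/ 61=-83.89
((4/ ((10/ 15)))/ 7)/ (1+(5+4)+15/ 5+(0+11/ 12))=72/ 1169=0.06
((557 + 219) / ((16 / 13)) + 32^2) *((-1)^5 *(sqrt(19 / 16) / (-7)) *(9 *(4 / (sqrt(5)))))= 29781 *sqrt(95) / 70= 4146.70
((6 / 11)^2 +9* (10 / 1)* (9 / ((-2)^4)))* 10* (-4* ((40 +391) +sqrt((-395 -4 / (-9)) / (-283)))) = -106226415 / 121 -82155* sqrt(1004933) / 34243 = -880309.34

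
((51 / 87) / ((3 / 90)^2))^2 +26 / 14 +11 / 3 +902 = 4931917778 / 17661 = 279254.73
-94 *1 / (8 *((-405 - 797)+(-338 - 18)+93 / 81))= 1269 / 168140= 0.01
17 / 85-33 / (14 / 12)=-983 / 35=-28.09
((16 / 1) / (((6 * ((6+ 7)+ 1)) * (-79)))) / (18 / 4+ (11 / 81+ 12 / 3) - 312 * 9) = 216 / 250783841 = 0.00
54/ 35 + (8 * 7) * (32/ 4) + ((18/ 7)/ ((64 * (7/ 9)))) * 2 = 1762613/ 3920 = 449.65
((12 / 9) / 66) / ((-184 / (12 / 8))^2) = 1 / 744832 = 0.00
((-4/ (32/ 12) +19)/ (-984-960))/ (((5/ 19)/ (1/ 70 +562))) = -747479/ 38880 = -19.23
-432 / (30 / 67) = -4824 / 5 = -964.80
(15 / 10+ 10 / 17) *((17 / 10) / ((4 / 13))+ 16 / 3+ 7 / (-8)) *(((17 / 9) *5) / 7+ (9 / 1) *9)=55160113 / 32130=1716.78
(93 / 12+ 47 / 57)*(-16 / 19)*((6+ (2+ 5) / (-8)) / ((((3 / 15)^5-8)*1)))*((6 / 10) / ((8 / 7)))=350678125 / 144394224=2.43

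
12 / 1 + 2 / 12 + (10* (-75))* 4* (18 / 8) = -40427 / 6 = -6737.83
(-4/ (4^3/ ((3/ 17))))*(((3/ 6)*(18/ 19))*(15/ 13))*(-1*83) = 33615/ 67184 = 0.50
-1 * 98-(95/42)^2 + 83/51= -3043445/29988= -101.49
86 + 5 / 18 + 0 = 1553 / 18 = 86.28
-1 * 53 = -53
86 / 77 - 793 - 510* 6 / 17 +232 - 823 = -120342 / 77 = -1562.88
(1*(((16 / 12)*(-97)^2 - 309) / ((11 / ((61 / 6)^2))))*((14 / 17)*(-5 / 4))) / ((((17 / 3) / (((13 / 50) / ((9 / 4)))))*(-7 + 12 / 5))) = 12430071199 / 23689908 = 524.70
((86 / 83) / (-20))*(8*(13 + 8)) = -3612 / 415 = -8.70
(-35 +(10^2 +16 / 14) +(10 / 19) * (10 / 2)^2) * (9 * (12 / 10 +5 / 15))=727743 / 665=1094.35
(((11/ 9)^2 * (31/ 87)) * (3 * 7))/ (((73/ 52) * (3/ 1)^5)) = 1365364/ 41668911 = 0.03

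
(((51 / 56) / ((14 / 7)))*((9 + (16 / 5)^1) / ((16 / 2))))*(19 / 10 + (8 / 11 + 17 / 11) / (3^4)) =17814623 / 13305600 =1.34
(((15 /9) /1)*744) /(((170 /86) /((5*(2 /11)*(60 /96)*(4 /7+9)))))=4465550 /1309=3411.42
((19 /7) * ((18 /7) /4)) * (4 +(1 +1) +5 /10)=2223 /196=11.34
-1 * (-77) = 77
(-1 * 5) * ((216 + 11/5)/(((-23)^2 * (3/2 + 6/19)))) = -41458/36501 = -1.14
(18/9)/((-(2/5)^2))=-25/2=-12.50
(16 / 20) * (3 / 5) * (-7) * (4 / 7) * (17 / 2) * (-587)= 239496 / 25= 9579.84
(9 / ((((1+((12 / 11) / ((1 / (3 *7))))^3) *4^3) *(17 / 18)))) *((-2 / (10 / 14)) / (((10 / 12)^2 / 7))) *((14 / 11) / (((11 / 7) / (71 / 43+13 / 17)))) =-17000945577 / 24860740094125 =-0.00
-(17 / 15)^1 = -17 / 15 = -1.13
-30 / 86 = -15 / 43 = -0.35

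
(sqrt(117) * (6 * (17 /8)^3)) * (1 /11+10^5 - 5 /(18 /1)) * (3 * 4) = 291831654657 * sqrt(13) /1408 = 747311075.76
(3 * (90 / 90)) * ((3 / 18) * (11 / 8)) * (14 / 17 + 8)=825 / 136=6.07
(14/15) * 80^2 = 17920/3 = 5973.33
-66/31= -2.13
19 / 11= 1.73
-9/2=-4.50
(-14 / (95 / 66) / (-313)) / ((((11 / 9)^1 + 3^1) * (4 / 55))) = 22869 / 225986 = 0.10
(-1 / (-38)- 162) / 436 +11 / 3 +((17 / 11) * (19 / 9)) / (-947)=5113031069 / 1553299704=3.29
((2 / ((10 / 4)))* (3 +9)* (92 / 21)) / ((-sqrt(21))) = -1472* sqrt(21) / 735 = -9.18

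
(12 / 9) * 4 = 16 / 3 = 5.33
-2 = -2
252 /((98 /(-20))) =-360 /7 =-51.43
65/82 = 0.79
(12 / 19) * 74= 888 / 19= 46.74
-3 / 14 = -0.21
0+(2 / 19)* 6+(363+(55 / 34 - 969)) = -390023 / 646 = -603.75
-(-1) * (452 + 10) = 462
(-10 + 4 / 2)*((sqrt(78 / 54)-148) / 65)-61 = -2781 / 65-8*sqrt(13) / 195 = -42.93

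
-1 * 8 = -8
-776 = -776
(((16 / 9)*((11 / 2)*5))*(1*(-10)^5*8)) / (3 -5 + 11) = -352000000 / 81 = -4345679.01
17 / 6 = 2.83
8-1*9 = -1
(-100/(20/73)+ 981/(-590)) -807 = -692461/590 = -1173.66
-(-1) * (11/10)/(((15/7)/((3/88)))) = 7/400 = 0.02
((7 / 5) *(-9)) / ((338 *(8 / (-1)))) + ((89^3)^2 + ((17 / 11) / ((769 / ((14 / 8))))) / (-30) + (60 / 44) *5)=15501164533312610179 / 31190640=496981290967.82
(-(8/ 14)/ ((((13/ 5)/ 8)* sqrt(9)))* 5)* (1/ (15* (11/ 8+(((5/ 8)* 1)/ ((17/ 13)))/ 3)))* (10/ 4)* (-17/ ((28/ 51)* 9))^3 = 10258466825/ 791343189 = 12.96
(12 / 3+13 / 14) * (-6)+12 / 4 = -26.57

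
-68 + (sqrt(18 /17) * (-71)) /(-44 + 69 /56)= -68 + 11928 * sqrt(34) /40715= -66.29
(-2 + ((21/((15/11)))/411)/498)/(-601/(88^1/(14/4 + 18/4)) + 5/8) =90054932/2432086335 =0.04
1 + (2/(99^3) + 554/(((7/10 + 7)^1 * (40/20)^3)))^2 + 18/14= 83.17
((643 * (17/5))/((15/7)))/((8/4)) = 76517/150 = 510.11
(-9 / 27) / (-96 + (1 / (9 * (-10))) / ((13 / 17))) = 390 / 112337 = 0.00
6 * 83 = 498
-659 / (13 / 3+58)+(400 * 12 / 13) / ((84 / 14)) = 123899 / 2431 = 50.97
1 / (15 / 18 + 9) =6 / 59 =0.10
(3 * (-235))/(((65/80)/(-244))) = 2752320/13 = 211716.92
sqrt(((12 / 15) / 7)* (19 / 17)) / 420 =sqrt(11305) / 124950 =0.00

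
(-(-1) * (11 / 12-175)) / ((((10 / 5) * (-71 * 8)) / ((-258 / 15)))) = -89827 / 34080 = -2.64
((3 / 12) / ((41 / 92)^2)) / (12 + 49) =2116 / 102541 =0.02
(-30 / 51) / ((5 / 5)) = -10 / 17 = -0.59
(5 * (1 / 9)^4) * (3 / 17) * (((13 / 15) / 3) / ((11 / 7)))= 91 / 3680721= 0.00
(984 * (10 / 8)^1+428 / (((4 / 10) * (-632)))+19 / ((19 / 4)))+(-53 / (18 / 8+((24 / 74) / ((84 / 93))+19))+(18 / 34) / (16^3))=151455680080997 / 123149275136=1229.85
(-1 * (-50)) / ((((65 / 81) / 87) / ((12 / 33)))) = 281880 / 143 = 1971.19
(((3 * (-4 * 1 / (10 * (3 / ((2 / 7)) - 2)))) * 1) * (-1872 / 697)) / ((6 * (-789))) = -1248 / 15581435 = -0.00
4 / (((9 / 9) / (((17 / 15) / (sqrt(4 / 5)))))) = 5.07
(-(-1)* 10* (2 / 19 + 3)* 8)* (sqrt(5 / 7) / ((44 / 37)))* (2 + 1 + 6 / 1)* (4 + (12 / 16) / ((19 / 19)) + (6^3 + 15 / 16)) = 348439545* sqrt(35) / 5852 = 352254.98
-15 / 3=-5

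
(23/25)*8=184/25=7.36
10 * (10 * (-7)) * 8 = -5600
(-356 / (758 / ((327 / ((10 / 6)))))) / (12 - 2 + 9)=-174618 / 36005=-4.85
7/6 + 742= 4459/6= 743.17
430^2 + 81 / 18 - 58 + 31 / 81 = 29945195 / 162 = 184846.88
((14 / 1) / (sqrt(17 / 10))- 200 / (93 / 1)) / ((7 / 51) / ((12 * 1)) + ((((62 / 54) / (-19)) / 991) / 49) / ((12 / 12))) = -112928810400 / 600560923 + 1395002952 * sqrt(170) / 19372933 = 750.83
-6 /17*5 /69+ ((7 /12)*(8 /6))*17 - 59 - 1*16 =-217486 /3519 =-61.80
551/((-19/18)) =-522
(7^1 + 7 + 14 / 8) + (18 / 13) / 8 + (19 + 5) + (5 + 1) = 597 / 13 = 45.92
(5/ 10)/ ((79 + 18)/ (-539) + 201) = 539/ 216484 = 0.00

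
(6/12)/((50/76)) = 19/25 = 0.76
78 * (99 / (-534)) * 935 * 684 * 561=-461752356780 / 89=-5188228727.87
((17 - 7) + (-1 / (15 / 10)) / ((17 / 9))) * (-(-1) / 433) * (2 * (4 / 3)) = 1312 / 22083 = 0.06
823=823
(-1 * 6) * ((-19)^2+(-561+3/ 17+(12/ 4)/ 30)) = 1198.34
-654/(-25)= 654/25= 26.16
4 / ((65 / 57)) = 228 / 65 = 3.51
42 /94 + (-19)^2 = 16988 /47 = 361.45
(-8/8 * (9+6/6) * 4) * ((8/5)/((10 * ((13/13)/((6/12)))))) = -16/5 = -3.20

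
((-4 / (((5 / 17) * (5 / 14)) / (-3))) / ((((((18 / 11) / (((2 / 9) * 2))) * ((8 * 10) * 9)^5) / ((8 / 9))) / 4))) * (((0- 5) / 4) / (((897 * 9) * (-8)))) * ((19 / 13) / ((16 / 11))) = 273581 / 24672721973133312000000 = 0.00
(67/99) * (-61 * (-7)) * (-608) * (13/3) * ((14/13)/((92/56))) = -3409277312/6831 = -499089.05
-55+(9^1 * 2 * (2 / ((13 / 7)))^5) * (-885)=-8587957435 / 371293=-23129.87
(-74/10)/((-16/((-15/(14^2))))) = -111/3136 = -0.04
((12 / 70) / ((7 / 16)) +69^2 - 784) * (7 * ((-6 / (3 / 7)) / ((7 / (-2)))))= 3897844 / 35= 111366.97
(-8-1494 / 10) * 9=-7083 / 5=-1416.60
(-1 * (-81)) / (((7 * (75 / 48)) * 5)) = 1.48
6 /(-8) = -3 /4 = -0.75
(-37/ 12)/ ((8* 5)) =-37/ 480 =-0.08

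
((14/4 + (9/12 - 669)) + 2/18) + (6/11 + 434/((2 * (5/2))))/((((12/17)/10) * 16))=-465143/792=-587.30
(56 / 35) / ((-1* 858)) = -0.00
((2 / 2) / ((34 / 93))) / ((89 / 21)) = 0.65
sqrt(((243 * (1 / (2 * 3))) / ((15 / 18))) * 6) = 27 * sqrt(10) / 5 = 17.08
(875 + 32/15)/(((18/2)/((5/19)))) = 13157/513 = 25.65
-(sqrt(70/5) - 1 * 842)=842 - sqrt(14)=838.26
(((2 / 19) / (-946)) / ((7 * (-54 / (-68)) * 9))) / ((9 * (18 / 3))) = -17 / 412745949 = -0.00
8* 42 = 336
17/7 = 2.43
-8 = -8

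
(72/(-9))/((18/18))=-8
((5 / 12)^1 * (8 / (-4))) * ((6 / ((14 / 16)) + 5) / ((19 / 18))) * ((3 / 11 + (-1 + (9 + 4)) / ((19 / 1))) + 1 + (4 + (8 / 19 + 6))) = -458160 / 3971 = -115.38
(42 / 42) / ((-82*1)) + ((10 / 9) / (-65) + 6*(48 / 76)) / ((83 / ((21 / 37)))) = 0.01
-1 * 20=-20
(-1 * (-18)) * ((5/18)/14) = 5/14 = 0.36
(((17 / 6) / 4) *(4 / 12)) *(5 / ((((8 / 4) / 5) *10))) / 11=85 / 3168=0.03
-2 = -2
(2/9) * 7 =14/9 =1.56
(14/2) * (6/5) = 42/5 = 8.40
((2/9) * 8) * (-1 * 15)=-80/3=-26.67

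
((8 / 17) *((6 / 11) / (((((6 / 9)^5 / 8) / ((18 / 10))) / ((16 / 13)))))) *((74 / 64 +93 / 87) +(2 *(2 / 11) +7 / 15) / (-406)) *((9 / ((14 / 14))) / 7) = 93804572178 / 949974025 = 98.74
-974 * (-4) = 3896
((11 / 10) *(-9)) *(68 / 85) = -198 / 25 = -7.92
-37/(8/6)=-111/4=-27.75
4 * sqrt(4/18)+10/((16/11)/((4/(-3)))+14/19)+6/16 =-8249/296+4 * sqrt(2)/3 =-25.98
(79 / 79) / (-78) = -1 / 78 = -0.01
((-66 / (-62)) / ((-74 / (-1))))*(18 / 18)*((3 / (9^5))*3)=11 / 5016978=0.00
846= 846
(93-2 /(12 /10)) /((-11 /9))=-822 /11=-74.73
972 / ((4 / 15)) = 3645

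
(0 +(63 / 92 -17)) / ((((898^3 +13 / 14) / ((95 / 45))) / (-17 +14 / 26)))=21360731 / 27281656972791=0.00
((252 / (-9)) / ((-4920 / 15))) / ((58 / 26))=91 / 2378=0.04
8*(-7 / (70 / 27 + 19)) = -1512 / 583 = -2.59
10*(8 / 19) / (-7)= -80 / 133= -0.60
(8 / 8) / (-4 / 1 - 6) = -1 / 10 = -0.10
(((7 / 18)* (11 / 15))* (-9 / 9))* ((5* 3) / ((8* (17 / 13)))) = -1001 / 2448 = -0.41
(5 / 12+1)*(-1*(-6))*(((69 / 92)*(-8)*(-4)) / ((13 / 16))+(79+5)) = 12546 / 13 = 965.08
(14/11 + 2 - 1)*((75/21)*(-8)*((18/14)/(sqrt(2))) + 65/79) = 1625/869 - 22500*sqrt(2)/539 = -57.16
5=5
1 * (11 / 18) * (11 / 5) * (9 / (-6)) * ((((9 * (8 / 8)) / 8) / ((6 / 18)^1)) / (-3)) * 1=363 / 160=2.27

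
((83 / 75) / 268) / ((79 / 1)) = 83 / 1587900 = 0.00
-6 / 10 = -3 / 5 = -0.60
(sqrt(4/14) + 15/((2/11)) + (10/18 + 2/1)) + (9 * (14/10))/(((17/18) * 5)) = sqrt(14)/7 + 671087/7650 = 88.26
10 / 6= 5 / 3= 1.67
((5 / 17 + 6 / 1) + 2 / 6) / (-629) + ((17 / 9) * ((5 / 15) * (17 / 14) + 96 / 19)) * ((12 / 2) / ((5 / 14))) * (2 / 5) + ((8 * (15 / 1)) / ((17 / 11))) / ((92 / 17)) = 17581289452 / 210277845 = 83.61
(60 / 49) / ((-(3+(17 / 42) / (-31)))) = -11160 / 27223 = -0.41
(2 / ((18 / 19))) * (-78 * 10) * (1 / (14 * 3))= -2470 / 63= -39.21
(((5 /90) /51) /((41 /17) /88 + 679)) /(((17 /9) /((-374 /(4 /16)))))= -3872 /3047475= -0.00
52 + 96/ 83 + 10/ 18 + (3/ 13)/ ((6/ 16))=527575/ 9711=54.33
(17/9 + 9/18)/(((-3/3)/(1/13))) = -43/234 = -0.18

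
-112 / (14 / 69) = -552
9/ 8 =1.12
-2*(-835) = 1670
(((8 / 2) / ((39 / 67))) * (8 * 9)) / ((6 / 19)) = 1566.77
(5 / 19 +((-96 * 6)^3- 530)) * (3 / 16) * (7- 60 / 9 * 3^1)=141607697751 / 304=465814795.23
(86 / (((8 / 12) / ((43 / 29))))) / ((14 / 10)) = 27735 / 203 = 136.63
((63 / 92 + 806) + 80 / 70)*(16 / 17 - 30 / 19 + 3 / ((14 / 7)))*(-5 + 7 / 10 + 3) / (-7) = 3767065081 / 29121680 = 129.36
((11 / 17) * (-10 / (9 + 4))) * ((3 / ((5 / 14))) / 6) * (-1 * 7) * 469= 505582 / 221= 2287.70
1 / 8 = 0.12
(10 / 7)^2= 2.04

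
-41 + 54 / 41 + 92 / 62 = -48551 / 1271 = -38.20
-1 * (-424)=424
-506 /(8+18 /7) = -1771 /37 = -47.86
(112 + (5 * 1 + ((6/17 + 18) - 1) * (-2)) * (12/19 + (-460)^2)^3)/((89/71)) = -2330029441133242282474384/10377667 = -224523434904323127.97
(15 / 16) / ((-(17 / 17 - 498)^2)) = -15 / 3952144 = -0.00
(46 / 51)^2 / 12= 529 / 7803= 0.07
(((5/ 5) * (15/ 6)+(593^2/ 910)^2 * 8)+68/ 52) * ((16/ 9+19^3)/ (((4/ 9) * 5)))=4363128172456159/ 1183000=3688189494.89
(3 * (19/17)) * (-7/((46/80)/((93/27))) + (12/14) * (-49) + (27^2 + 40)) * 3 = 2694371/391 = 6890.97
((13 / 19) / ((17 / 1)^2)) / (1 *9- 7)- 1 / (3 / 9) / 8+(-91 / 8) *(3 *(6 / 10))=-2289617 / 109820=-20.85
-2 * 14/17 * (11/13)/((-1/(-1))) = -308/221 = -1.39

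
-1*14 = -14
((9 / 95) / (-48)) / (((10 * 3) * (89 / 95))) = -1 / 14240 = -0.00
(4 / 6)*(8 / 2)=2.67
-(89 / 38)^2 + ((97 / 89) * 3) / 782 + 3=-124683509 / 50249756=-2.48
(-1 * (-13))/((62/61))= 793/62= 12.79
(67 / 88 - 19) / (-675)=107 / 3960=0.03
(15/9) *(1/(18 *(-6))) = -5/324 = -0.02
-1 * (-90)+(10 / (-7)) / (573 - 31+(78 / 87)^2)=143792665 / 1597743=90.00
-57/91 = -0.63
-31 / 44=-0.70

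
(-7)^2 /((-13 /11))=-539 /13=-41.46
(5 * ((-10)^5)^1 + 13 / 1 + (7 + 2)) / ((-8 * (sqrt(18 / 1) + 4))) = -249989 / 2 + 749967 * sqrt(2) / 8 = 7582.19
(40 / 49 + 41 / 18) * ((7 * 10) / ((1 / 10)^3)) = 13645000 / 63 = 216587.30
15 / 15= 1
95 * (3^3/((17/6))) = 15390/17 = 905.29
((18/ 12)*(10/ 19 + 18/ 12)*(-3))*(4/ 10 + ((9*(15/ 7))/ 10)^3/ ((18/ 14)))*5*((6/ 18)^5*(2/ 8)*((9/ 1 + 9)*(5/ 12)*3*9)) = -1933635/ 34048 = -56.79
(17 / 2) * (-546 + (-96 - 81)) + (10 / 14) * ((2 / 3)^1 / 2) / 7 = -1806767 / 294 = -6145.47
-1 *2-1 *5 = -7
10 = 10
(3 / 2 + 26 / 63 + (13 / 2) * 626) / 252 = 512935 / 31752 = 16.15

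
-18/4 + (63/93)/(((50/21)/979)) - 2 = 210832/775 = 272.04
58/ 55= 1.05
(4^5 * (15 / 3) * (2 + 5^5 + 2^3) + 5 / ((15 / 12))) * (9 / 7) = 144460836 / 7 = 20637262.29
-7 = -7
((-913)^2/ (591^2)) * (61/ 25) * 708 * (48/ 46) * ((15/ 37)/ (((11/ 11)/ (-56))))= -16128079731456/ 165132295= -97667.63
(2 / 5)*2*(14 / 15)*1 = 0.75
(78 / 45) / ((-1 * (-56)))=13 / 420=0.03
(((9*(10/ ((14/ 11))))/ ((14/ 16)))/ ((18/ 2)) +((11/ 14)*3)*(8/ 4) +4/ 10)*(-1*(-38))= 535.57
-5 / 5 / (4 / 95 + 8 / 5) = -95 / 156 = -0.61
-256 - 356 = -612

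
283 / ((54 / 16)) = 2264 / 27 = 83.85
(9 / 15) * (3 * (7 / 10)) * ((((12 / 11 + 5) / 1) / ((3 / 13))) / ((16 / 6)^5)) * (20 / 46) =4444713 / 41451520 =0.11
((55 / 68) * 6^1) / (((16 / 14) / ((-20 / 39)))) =-2.18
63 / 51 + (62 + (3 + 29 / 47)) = 66.85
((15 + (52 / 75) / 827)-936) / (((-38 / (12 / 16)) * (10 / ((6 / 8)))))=171374919 / 125704000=1.36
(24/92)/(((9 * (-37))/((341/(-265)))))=682/676545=0.00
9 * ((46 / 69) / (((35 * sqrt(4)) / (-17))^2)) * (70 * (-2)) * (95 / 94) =-16473 / 329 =-50.07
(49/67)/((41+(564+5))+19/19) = 49/40937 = 0.00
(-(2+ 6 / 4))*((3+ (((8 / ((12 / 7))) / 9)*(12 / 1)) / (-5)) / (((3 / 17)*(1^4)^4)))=-9401 / 270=-34.82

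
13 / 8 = 1.62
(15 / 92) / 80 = 3 / 1472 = 0.00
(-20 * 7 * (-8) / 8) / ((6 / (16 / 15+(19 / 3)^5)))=173345074 / 729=237784.74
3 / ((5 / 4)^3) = 192 / 125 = 1.54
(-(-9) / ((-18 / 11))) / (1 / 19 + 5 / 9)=-1881 / 208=-9.04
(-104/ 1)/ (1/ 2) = -208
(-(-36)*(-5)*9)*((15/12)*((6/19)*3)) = -36450/19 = -1918.42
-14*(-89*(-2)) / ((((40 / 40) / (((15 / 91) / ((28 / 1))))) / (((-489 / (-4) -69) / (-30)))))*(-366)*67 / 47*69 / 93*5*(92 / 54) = -68309116685 / 795522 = -85867.04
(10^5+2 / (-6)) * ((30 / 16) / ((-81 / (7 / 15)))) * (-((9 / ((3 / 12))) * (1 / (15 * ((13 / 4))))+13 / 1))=1875293749 / 126360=14840.88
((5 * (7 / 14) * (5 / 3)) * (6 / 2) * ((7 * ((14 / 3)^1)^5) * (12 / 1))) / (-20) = -9411920 / 81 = -116196.54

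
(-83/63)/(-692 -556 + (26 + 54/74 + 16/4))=3071/2837457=0.00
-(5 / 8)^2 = -25 / 64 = -0.39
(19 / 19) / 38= 1 / 38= 0.03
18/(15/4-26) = -0.81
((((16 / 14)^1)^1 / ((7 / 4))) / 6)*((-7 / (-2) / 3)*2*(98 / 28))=8 / 9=0.89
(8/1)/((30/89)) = 356/15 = 23.73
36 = 36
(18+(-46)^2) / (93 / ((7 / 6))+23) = 20.78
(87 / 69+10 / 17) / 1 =1.85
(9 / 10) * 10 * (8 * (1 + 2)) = 216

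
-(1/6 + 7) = -43/6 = -7.17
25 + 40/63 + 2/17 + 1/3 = 27938/1071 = 26.09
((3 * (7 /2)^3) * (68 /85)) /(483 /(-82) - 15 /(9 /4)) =-126567 /15445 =-8.19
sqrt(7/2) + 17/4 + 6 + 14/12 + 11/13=sqrt(14)/2 + 1913/156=14.13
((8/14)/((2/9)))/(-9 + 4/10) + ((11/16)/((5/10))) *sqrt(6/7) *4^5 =-90/301 + 1408 *sqrt(42)/7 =1303.26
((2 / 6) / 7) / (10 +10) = 1 / 420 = 0.00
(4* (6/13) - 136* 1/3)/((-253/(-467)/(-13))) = 792032/759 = 1043.52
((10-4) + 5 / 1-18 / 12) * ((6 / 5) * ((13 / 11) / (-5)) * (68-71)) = 2223 / 275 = 8.08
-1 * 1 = -1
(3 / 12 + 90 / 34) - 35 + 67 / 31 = -63117 / 2108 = -29.94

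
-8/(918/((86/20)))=-86/2295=-0.04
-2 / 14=-1 / 7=-0.14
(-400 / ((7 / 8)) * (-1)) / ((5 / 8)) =5120 / 7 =731.43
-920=-920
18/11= 1.64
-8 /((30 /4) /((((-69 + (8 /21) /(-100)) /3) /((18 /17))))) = 4926872 /212625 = 23.17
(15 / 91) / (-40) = -3 / 728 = -0.00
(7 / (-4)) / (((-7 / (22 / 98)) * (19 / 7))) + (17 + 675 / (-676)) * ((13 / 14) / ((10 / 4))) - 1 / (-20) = 207967 / 34580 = 6.01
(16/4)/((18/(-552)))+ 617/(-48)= -6505/48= -135.52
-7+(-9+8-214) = -222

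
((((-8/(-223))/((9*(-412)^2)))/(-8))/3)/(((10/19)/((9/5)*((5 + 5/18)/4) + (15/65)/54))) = -42313/9566187920640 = -0.00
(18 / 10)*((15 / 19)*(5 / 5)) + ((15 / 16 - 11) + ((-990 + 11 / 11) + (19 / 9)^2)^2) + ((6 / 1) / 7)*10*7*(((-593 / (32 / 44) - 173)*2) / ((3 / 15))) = 750530333869 / 1994544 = 376291.69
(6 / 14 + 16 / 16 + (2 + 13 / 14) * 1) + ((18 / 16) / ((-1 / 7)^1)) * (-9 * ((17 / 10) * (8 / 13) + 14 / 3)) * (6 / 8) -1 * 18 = 2111413 / 7280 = 290.03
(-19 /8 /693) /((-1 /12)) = 19 /462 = 0.04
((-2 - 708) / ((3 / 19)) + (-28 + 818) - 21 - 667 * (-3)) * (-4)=20720 / 3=6906.67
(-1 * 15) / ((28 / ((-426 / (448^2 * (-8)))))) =-3195 / 22478848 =-0.00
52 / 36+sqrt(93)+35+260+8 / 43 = 306.27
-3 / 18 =-1 / 6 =-0.17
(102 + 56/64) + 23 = 1007/8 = 125.88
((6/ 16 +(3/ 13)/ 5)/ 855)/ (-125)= -73/ 18525000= -0.00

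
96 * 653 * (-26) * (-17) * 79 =2188939584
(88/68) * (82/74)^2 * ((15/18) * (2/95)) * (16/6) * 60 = 5917120/1326561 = 4.46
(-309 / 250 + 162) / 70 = 40191 / 17500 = 2.30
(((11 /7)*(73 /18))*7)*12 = 1606 /3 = 535.33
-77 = -77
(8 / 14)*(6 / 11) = 0.31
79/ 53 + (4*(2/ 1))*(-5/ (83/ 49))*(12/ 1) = -281.88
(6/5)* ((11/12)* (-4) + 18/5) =-2/25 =-0.08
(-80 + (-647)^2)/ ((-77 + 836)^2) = 418529/ 576081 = 0.73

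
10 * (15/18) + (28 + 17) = 160/3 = 53.33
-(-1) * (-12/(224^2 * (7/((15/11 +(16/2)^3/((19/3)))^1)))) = -0.00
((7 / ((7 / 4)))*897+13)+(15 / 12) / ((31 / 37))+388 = 494821 / 124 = 3990.49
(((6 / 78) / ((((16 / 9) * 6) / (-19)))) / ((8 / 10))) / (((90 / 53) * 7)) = -1007 / 69888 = -0.01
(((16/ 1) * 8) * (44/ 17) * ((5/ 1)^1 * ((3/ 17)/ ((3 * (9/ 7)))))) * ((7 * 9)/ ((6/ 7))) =4829440/ 867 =5570.29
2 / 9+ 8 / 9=10 / 9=1.11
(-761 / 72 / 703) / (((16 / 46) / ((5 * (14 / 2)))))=-612605 / 404928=-1.51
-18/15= -6/5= -1.20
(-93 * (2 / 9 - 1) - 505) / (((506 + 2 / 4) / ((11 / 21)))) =-28556 / 63819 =-0.45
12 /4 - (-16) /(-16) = 2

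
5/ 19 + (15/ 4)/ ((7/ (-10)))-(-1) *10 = 1305/ 266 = 4.91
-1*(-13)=13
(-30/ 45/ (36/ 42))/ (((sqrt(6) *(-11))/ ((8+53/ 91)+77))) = 118 *sqrt(6)/ 117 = 2.47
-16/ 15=-1.07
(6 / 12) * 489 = 489 / 2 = 244.50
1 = 1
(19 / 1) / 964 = 19 / 964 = 0.02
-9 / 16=-0.56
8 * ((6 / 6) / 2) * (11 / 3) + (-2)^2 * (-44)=-484 / 3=-161.33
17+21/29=514/29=17.72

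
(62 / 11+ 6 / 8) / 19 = 281 / 836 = 0.34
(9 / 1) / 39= 3 / 13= 0.23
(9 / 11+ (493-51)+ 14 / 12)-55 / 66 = 14624 / 33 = 443.15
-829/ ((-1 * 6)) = 829/ 6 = 138.17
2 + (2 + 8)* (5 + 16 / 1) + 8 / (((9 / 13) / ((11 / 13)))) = 1996 / 9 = 221.78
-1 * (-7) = 7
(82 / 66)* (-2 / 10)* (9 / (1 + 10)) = -123 / 605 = -0.20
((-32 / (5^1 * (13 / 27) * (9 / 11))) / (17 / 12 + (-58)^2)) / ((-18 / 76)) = 53504 / 2625025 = 0.02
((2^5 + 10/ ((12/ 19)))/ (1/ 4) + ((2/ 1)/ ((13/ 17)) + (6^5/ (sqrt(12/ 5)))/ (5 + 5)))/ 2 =3782/ 39 + 324 * sqrt(15)/ 5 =347.94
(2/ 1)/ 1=2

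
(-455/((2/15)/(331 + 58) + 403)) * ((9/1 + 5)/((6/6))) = -37168950/2351507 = -15.81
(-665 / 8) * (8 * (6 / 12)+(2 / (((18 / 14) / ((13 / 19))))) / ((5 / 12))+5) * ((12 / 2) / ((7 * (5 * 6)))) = -3293 / 120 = -27.44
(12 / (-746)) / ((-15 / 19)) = 38 / 1865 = 0.02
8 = 8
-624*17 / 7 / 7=-10608 / 49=-216.49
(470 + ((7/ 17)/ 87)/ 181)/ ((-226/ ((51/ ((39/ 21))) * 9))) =-513.99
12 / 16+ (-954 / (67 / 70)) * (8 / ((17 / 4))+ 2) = -17626503 / 4556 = -3868.85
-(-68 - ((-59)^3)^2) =42180533709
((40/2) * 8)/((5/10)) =320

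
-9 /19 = -0.47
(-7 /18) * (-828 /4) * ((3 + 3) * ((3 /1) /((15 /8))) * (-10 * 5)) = -38640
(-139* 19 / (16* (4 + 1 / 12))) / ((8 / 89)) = -705147 / 1568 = -449.71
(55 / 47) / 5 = 11 / 47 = 0.23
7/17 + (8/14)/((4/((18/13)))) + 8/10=10903/7735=1.41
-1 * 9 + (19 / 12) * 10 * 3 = 38.50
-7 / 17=-0.41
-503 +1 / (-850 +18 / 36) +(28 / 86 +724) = 16169297 / 73057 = 221.32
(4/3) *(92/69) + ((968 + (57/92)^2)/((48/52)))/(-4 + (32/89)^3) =-74613456930341/283080985344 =-263.58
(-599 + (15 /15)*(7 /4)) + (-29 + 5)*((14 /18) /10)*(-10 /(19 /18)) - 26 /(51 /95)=-2434117 /3876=-628.00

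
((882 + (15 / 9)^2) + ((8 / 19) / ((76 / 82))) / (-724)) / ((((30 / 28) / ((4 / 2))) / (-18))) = -29137360784 / 980115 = -29728.51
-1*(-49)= 49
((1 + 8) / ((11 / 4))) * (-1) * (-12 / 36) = 12 / 11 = 1.09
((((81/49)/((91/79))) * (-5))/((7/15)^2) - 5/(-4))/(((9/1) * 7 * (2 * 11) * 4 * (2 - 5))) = 27703045/14535769248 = 0.00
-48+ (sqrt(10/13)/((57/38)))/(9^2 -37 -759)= -48 -2 * sqrt(130)/27885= -48.00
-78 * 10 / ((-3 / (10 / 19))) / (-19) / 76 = -650 / 6859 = -0.09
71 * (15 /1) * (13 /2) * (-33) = -456885 /2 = -228442.50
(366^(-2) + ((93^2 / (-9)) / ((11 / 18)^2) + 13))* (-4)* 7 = 290488541525 / 4052169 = 71687.17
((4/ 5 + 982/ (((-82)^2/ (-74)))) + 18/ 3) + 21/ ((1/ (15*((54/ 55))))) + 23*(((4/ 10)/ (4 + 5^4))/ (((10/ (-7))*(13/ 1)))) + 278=2204753723914/ 3780022675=583.26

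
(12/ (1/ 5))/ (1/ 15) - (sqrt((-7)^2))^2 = 851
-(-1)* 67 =67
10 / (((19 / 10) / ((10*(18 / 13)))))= 18000 / 247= 72.87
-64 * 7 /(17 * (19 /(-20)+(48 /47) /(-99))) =27.44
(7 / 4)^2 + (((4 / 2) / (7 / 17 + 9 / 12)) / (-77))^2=1813437497 / 592046224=3.06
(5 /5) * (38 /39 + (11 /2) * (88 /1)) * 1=484.97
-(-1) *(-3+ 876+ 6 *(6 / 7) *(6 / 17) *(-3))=867.55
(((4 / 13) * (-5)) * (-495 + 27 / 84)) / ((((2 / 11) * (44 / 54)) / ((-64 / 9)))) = -3324240 / 91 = -36530.11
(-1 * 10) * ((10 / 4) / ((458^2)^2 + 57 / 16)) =-400 / 704014971193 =-0.00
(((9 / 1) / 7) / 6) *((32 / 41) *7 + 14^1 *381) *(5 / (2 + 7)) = 78185 / 123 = 635.65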